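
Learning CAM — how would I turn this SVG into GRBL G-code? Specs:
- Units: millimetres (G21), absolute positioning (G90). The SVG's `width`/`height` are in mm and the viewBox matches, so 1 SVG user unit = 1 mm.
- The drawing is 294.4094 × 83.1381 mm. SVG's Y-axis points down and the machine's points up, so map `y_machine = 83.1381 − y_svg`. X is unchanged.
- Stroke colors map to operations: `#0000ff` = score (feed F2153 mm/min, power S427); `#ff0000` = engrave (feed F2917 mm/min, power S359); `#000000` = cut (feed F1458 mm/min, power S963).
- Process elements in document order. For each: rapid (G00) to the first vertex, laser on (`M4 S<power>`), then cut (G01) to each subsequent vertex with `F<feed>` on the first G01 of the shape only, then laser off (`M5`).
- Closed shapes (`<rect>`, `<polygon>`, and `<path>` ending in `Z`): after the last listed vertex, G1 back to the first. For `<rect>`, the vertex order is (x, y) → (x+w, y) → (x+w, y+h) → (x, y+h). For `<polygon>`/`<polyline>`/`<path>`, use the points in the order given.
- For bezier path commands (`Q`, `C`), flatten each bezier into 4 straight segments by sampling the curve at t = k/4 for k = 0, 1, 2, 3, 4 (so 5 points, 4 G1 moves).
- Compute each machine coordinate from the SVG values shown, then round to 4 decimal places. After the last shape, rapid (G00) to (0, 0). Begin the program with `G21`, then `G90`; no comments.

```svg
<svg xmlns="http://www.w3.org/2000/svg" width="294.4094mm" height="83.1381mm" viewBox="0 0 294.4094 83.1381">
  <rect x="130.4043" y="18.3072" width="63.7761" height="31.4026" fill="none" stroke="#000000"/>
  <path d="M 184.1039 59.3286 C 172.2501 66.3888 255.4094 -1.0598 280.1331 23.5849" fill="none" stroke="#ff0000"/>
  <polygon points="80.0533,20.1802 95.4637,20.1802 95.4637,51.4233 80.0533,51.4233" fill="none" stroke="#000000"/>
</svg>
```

G21
G90
G00 X130.4043 Y64.8309
M4 S963
G01 X194.1804 Y64.8309 F1458
G01 X194.1804 Y33.4283
G01 X130.4043 Y33.4283
G01 X130.4043 Y64.8309
M5
G00 X184.1039 Y23.8095
M4 S359
G01 X190.6309 Y29.8816 F2917
G01 X218.4019 Y48.2755
G01 X253.0313 Y63.3724
G01 X280.1331 Y59.5532
M5
G00 X80.0533 Y62.9579
M4 S963
G01 X95.4637 Y62.9579 F1458
G01 X95.4637 Y31.7148
G01 X80.0533 Y31.7148
G01 X80.0533 Y62.9579
M5
G00 X0.0000 Y0.0000

Since the viewBox matches the mm dimensions, user units are millimetres directly. The only transform is the Y-flip y_m = 83.1381 − y_svg.

Shape 1 is a rectangle drawn with `<rect>`. Its stroke #000000 means cut at S963, F1458. After flipping Y the toolpath is (130.4043,64.8309) → (194.1804,64.8309) → (194.1804,33.4283) → (130.4043,33.4283) → (130.4043,64.8309), returning to the start.

Shape 2 is a cubic bezier drawn with `<path>`. Its stroke #ff0000 means engrave at S359, F2917. After flipping Y the toolpath is (184.1039,23.8095) → (190.6309,29.8816) → (218.4019,48.2755) → (253.0313,63.3724) → (280.1331,59.5532).

Shape 3 is a rectangle drawn with `<polygon>`. Its stroke #000000 means cut at S963, F1458. After flipping Y the toolpath is (80.0533,62.9579) → (95.4637,62.9579) → (95.4637,31.7148) → (80.0533,31.7148) → (80.0533,62.9579), returning to the start.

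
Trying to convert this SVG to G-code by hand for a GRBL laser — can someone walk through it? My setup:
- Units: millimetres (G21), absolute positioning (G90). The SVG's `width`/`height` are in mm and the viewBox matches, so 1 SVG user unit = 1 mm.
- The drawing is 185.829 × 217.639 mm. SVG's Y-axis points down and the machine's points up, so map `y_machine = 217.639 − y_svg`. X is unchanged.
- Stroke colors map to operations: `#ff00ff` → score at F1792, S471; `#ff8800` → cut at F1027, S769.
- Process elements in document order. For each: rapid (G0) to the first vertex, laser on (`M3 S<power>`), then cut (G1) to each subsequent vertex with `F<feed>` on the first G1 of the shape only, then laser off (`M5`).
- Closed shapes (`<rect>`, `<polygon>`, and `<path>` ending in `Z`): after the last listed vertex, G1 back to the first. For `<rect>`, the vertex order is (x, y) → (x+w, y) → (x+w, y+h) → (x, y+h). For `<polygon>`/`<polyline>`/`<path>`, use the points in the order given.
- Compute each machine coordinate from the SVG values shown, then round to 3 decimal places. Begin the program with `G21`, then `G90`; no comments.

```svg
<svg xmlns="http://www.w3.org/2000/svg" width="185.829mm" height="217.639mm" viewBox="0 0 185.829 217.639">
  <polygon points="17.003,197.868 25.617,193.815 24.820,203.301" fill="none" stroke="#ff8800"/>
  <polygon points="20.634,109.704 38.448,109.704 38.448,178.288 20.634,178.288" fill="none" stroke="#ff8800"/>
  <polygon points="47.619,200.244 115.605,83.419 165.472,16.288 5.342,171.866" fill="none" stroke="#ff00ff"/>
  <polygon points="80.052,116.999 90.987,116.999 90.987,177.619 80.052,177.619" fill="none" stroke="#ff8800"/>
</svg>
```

G21
G90
G0 X17.003 Y19.771
M3 S769
G1 X25.617 Y23.824 F1027
G1 X24.820 Y14.338
G1 X17.003 Y19.771
M5
G0 X20.634 Y107.935
M3 S769
G1 X38.448 Y107.935 F1027
G1 X38.448 Y39.351
G1 X20.634 Y39.351
G1 X20.634 Y107.935
M5
G0 X47.619 Y17.395
M3 S471
G1 X115.605 Y134.220 F1792
G1 X165.472 Y201.351
G1 X5.342 Y45.773
G1 X47.619 Y17.395
M5
G0 X80.052 Y100.640
M3 S769
G1 X90.987 Y100.640 F1027
G1 X90.987 Y40.020
G1 X80.052 Y40.020
G1 X80.052 Y100.640
M5

viewBox `0 0 185.829 217.639` with mm width/height → 1 unit = 1 mm. Flip: y_m = 217.639 − y_svg.

**Shape 1** — `<polygon>` regular polygon, stroke `#ff8800` → cut (S769, F1027). Machine vertices: (17.003,19.771) → (25.617,23.824) → (24.820,14.338) → (17.003,19.771). Closed: final G1 returns to the first vertex.

**Shape 2** — `<polygon>` rectangle, stroke `#ff8800` → cut (S769, F1027). Machine vertices: (20.634,107.935) → (38.448,107.935) → (38.448,39.351) → (20.634,39.351) → (20.634,107.935). Closed: final G1 returns to the first vertex.

**Shape 3** — `<polygon>` closed polygon, stroke `#ff00ff` → score (S471, F1792). Machine vertices: (47.619,17.395) → (115.605,134.220) → (165.472,201.351) → (5.342,45.773) → (47.619,17.395). Closed: final G1 returns to the first vertex.

**Shape 4** — `<polygon>` rectangle, stroke `#ff8800` → cut (S769, F1027). Machine vertices: (80.052,100.640) → (90.987,100.640) → (90.987,40.020) → (80.052,40.020) → (80.052,100.640). Closed: final G1 returns to the first vertex.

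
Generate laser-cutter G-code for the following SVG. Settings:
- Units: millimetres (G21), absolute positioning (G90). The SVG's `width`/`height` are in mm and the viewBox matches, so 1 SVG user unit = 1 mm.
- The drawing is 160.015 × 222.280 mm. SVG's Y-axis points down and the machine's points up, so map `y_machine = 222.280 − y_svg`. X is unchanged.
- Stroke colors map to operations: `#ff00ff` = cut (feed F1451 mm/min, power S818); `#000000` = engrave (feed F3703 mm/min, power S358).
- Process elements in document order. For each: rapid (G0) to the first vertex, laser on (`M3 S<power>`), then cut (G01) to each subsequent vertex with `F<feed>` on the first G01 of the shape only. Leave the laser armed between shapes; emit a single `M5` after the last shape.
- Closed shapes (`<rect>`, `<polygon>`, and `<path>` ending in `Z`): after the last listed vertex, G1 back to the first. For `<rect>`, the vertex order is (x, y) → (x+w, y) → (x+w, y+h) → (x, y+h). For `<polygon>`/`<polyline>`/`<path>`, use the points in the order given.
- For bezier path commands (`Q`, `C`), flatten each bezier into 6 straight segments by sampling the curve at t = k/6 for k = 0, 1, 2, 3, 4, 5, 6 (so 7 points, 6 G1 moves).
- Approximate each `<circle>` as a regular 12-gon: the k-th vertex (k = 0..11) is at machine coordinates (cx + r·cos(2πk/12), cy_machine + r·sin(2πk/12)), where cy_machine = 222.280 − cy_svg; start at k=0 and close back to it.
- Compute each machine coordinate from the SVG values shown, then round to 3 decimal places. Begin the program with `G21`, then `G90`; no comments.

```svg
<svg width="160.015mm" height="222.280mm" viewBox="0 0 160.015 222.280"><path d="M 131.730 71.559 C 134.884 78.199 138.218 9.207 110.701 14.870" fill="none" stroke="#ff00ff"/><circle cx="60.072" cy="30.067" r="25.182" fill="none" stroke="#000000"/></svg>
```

viewBox `0 0 160.015 222.280` with mm width/height → 1 unit = 1 mm. Flip: y_m = 222.280 − y_svg.

**Shape 1** — `<path>` cubic bezier, stroke `#ff00ff` → cut (S818, F1451). Control points (SVG): P0=(131.730,71.559), P1=(134.884,78.199), P2=(138.218,9.207), P3=(110.701,14.870); sampled at t=k/6. Machine vertices: (131.730,150.721) → (133.178,153.008) → (133.795,163.725) → (132.717,178.699) → (129.084,193.754) → (122.032,204.716) → (110.701,207.410). Open path.

**Shape 2** — `<circle>` circle, stroke `#000000` → engrave (S358, F3703). Machine vertices: (85.254,192.213) → (81.880,204.804) → (72.663,214.021) → (60.072,217.395) → (47.481,214.021) → (38.264,204.804) → (34.890,192.213) → (38.264,179.622) → (47.481,170.405) → (60.072,167.031) → (72.663,170.405) → (81.880,179.622) → (85.254,192.213). Closed: final G1 returns to the first vertex.

G21
G90
G0 X131.730 Y150.721
M3 S818
G01 X133.178 Y153.008 F1451
G01 X133.795 Y163.725
G01 X132.717 Y178.699
G01 X129.084 Y193.754
G01 X122.032 Y204.716
G01 X110.701 Y207.410
G0 X85.254 Y192.213
M3 S358
G01 X81.880 Y204.804 F3703
G01 X72.663 Y214.021
G01 X60.072 Y217.395
G01 X47.481 Y214.021
G01 X38.264 Y204.804
G01 X34.890 Y192.213
G01 X38.264 Y179.622
G01 X47.481 Y170.405
G01 X60.072 Y167.031
G01 X72.663 Y170.405
G01 X81.880 Y179.622
G01 X85.254 Y192.213
M5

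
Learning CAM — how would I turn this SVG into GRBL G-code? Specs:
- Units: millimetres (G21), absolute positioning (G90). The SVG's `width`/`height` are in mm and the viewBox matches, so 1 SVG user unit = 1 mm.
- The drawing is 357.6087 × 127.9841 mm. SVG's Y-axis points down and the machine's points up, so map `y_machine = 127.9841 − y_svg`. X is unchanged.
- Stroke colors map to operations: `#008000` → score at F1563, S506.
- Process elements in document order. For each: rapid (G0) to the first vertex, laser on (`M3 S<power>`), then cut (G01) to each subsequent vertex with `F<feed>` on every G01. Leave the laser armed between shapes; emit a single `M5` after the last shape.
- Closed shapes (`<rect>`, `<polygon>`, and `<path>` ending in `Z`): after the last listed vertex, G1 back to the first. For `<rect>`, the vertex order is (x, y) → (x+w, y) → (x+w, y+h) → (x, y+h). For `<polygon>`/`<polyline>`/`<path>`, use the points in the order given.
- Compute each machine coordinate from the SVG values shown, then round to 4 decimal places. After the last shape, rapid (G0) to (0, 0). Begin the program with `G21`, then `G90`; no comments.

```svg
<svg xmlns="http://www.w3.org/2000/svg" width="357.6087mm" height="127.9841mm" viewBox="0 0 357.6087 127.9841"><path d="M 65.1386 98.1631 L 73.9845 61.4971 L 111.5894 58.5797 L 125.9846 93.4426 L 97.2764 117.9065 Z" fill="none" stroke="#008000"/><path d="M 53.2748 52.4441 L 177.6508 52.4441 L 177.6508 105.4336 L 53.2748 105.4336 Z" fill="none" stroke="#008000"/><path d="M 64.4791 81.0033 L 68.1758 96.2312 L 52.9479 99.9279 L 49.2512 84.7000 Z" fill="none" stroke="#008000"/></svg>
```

Since the viewBox matches the mm dimensions, user units are millimetres directly. The only transform is the Y-flip y_m = 127.9841 − y_svg.

Shape 1 is a regular polygon drawn with `<path>`. Its stroke #008000 means score at S506, F1563. After flipping Y the toolpath is (65.1386,29.8210) → (73.9845,66.4870) → (111.5894,69.4044) → (125.9846,34.5415) → (97.2764,10.0776) → (65.1386,29.8210), returning to the start.

Shape 2 is a rectangle drawn with `<path>`. Its stroke #008000 means score at S506, F1563. After flipping Y the toolpath is (53.2748,75.5400) → (177.6508,75.5400) → (177.6508,22.5505) → (53.2748,22.5505) → (53.2748,75.5400), returning to the start.

Shape 3 is a regular polygon drawn with `<path>`. Its stroke #008000 means score at S506, F1563. After flipping Y the toolpath is (64.4791,46.9808) → (68.1758,31.7529) → (52.9479,28.0562) → (49.2512,43.2841) → (64.4791,46.9808), returning to the start.

G21
G90
G0 X65.1386 Y29.8210
M3 S506
G01 X73.9845 Y66.4870 F1563
G01 X111.5894 Y69.4044 F1563
G01 X125.9846 Y34.5415 F1563
G01 X97.2764 Y10.0776 F1563
G01 X65.1386 Y29.8210 F1563
G0 X53.2748 Y75.5400
M3 S506
G01 X177.6508 Y75.5400 F1563
G01 X177.6508 Y22.5505 F1563
G01 X53.2748 Y22.5505 F1563
G01 X53.2748 Y75.5400 F1563
G0 X64.4791 Y46.9808
M3 S506
G01 X68.1758 Y31.7529 F1563
G01 X52.9479 Y28.0562 F1563
G01 X49.2512 Y43.2841 F1563
G01 X64.4791 Y46.9808 F1563
M5
G0 X0.0000 Y0.0000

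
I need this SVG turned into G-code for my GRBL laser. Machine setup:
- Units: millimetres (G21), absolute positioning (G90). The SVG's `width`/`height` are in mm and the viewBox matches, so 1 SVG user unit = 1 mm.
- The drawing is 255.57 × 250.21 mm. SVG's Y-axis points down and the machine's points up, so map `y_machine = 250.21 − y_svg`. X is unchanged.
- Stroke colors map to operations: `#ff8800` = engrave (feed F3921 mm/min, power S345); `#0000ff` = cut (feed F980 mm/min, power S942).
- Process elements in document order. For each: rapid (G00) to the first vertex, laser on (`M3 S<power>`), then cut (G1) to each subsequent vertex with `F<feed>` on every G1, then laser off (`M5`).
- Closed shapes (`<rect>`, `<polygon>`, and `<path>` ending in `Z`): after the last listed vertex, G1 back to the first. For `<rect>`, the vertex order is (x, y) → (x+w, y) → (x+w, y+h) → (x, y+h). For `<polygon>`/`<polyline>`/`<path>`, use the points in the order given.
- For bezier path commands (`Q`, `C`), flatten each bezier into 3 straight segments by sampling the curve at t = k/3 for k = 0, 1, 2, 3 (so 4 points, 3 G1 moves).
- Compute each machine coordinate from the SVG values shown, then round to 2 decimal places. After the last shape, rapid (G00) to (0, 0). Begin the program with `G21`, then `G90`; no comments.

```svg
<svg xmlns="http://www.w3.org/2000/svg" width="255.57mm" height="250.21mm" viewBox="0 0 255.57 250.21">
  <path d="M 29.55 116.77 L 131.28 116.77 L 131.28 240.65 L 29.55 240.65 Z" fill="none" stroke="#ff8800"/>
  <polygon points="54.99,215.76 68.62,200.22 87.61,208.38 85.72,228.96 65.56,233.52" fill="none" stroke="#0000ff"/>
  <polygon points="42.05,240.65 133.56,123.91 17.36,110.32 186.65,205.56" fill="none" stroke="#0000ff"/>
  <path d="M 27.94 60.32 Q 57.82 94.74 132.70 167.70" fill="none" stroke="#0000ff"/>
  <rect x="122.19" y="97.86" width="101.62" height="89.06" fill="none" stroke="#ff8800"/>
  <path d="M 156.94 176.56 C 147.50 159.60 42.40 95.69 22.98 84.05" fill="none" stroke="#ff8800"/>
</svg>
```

Since the viewBox matches the mm dimensions, user units are millimetres directly. The only transform is the Y-flip y_m = 250.21 − y_svg.

Shape 1 is a rectangle drawn with `<path>`. Its stroke #ff8800 means engrave at S345, F3921. After flipping Y the toolpath is (29.55,133.44) → (131.28,133.44) → (131.28,9.56) → (29.55,9.56) → (29.55,133.44), returning to the start.

Shape 2 is a regular polygon drawn with `<polygon>`. Its stroke #0000ff means cut at S942, F980. After flipping Y the toolpath is (54.99,34.45) → (68.62,49.99) → (87.61,41.83) → (85.72,21.25) → (65.56,16.69) → (54.99,34.45), returning to the start.

Shape 3 is a closed polygon drawn with `<polygon>`. Its stroke #0000ff means cut at S942, F980. After flipping Y the toolpath is (42.05,9.56) → (133.56,126.30) → (17.36,139.89) → (186.65,44.65) → (42.05,9.56), returning to the start.

Shape 4 is a quadratic bezier drawn with `<path>`. Its stroke #0000ff means cut at S942, F980. After flipping Y the toolpath is (27.94,189.89) → (52.86,162.66) → (87.78,126.87) → (132.70,82.51).

Shape 5 is a rectangle drawn with `<rect>`. Its stroke #ff8800 means engrave at S345, F3921. After flipping Y the toolpath is (122.19,152.35) → (223.81,152.35) → (223.81,63.29) → (122.19,63.29) → (122.19,152.35), returning to the start.

Shape 6 is a cubic bezier drawn with `<path>`. Its stroke #ff8800 means engrave at S345, F3921. After flipping Y the toolpath is (156.94,73.65) → (122.33,102.59) → (64.24,140.77) → (22.98,166.16).

G21
G90
G00 X29.55 Y133.44
M3 S345
G1 X131.28 Y133.44 F3921
G1 X131.28 Y9.56 F3921
G1 X29.55 Y9.56 F3921
G1 X29.55 Y133.44 F3921
M5
G00 X54.99 Y34.45
M3 S942
G1 X68.62 Y49.99 F980
G1 X87.61 Y41.83 F980
G1 X85.72 Y21.25 F980
G1 X65.56 Y16.69 F980
G1 X54.99 Y34.45 F980
M5
G00 X42.05 Y9.56
M3 S942
G1 X133.56 Y126.30 F980
G1 X17.36 Y139.89 F980
G1 X186.65 Y44.65 F980
G1 X42.05 Y9.56 F980
M5
G00 X27.94 Y189.89
M3 S942
G1 X52.86 Y162.66 F980
G1 X87.78 Y126.87 F980
G1 X132.70 Y82.51 F980
M5
G00 X122.19 Y152.35
M3 S345
G1 X223.81 Y152.35 F3921
G1 X223.81 Y63.29 F3921
G1 X122.19 Y63.29 F3921
G1 X122.19 Y152.35 F3921
M5
G00 X156.94 Y73.65
M3 S345
G1 X122.33 Y102.59 F3921
G1 X64.24 Y140.77 F3921
G1 X22.98 Y166.16 F3921
M5
G00 X0.00 Y0.00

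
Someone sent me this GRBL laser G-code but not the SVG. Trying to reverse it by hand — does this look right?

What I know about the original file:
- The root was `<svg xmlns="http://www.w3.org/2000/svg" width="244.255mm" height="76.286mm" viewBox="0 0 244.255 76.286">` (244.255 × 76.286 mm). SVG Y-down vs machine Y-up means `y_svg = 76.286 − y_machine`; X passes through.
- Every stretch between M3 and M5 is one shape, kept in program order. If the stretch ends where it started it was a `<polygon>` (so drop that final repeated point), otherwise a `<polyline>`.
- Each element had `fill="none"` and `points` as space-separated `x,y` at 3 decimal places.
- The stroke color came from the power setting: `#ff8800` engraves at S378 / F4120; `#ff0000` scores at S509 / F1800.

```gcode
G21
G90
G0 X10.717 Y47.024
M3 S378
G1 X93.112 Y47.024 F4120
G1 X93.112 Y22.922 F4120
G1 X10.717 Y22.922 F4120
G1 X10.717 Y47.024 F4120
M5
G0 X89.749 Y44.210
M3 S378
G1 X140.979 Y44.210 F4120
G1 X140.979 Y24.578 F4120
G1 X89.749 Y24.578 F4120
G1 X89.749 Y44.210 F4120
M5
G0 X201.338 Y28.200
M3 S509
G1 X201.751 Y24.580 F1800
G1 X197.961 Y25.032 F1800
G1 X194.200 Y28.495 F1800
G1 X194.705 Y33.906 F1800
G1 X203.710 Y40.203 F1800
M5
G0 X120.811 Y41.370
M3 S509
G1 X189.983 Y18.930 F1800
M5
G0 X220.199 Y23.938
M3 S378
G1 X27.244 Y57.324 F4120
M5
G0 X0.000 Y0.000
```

<svg xmlns="http://www.w3.org/2000/svg" width="244.255mm" height="76.286mm" viewBox="0 0 244.255 76.286">
  <polygon points="10.717,29.262 93.112,29.262 93.112,53.364 10.717,53.364" fill="none" stroke="#ff8800"/>
  <polygon points="89.749,32.076 140.979,32.076 140.979,51.708 89.749,51.708" fill="none" stroke="#ff8800"/>
  <polyline points="201.338,48.086 201.751,51.706 197.961,51.254 194.200,47.791 194.705,42.380 203.710,36.083" fill="none" stroke="#ff0000"/>
  <polyline points="120.811,34.916 189.983,57.356" fill="none" stroke="#ff0000"/>
  <polyline points="220.199,52.348 27.244,18.962" fill="none" stroke="#ff8800"/>
</svg>

Machine Y-up, SVG Y-down with viewBox height 76.286, so y_svg = 76.286 − y_machine; X carries over.

Run 1: power S378 maps to stroke `#ff8800` (engrave). The run returns to its start, so emit a `<polygon>` with points (Y-flipped): 10.717,29.262 93.112,29.262 93.112,53.364 10.717,53.364.

Run 2: S378 ⇒ engrave layer `#ff8800`. The run returns to its start, so emit a `<polygon>` with points (Y-flipped): 89.749,32.076 140.979,32.076 140.979,51.708 89.749,51.708.

Run 3: the run's S509 means `#ff0000` (score). The run is open, so emit a `<polyline>` with points (Y-flipped): 201.338,48.086 201.751,51.706 197.961,51.254 194.200,47.791 194.705,42.380 203.710,36.083.

Run 4: power S509 maps to stroke `#ff0000` (score). The run is open, so emit a `<polyline>` with points (Y-flipped): 120.811,34.916 189.983,57.356.

Run 5: S378 ⇒ engrave layer `#ff8800`. The run is open, so emit a `<polyline>` with points (Y-flipped): 220.199,52.348 27.244,18.962.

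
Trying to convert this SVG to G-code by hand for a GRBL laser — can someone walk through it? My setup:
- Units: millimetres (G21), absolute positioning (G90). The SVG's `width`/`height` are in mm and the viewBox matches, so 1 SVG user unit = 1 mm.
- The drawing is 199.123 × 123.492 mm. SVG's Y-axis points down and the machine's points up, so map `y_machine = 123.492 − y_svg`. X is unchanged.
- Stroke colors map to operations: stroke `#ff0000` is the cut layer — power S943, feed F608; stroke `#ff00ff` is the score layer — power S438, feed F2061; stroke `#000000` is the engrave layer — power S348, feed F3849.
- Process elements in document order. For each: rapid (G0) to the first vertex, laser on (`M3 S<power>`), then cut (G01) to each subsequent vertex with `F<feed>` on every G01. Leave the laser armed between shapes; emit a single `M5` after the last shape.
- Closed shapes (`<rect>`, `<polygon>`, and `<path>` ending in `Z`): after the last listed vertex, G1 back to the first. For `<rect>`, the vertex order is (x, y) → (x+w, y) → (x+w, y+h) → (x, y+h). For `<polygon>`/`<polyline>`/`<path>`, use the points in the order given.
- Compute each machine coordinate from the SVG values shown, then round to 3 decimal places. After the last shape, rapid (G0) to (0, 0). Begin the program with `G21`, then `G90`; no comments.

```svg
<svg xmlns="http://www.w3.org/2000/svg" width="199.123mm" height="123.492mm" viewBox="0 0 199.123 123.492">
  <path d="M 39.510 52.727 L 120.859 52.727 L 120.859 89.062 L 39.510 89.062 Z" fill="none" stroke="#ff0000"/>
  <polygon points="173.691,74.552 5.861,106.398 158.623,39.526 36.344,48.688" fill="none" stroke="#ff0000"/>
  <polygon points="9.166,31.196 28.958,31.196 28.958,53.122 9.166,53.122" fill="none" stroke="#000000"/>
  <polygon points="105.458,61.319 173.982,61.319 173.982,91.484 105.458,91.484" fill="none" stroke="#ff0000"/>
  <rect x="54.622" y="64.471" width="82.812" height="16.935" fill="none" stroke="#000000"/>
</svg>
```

G21
G90
G0 X39.510 Y70.765
M3 S943
G01 X120.859 Y70.765 F608
G01 X120.859 Y34.430 F608
G01 X39.510 Y34.430 F608
G01 X39.510 Y70.765 F608
G0 X173.691 Y48.940
M3 S943
G01 X5.861 Y17.094 F608
G01 X158.623 Y83.966 F608
G01 X36.344 Y74.804 F608
G01 X173.691 Y48.940 F608
G0 X9.166 Y92.296
M3 S348
G01 X28.958 Y92.296 F3849
G01 X28.958 Y70.370 F3849
G01 X9.166 Y70.370 F3849
G01 X9.166 Y92.296 F3849
G0 X105.458 Y62.173
M3 S943
G01 X173.982 Y62.173 F608
G01 X173.982 Y32.008 F608
G01 X105.458 Y32.008 F608
G01 X105.458 Y62.173 F608
G0 X54.622 Y59.021
M3 S348
G01 X137.434 Y59.021 F3849
G01 X137.434 Y42.086 F3849
G01 X54.622 Y42.086 F3849
G01 X54.622 Y59.021 F3849
M5
G0 X0.000 Y0.000

Since the viewBox matches the mm dimensions, user units are millimetres directly. The only transform is the Y-flip y_m = 123.492 − y_svg.

Shape 1 is a rectangle drawn with `<path>`. Its stroke #ff0000 means cut at S943, F608. After flipping Y the toolpath is (39.510,70.765) → (120.859,70.765) → (120.859,34.430) → (39.510,34.430) → (39.510,70.765), returning to the start.

Shape 2 is a closed polygon drawn with `<polygon>`. Its stroke #ff0000 means cut at S943, F608. After flipping Y the toolpath is (173.691,48.940) → (5.861,17.094) → (158.623,83.966) → (36.344,74.804) → (173.691,48.940), returning to the start.

Shape 3 is a rectangle drawn with `<polygon>`. Its stroke #000000 means engrave at S348, F3849. After flipping Y the toolpath is (9.166,92.296) → (28.958,92.296) → (28.958,70.370) → (9.166,70.370) → (9.166,92.296), returning to the start.

Shape 4 is a rectangle drawn with `<polygon>`. Its stroke #ff0000 means cut at S943, F608. After flipping Y the toolpath is (105.458,62.173) → (173.982,62.173) → (173.982,32.008) → (105.458,32.008) → (105.458,62.173), returning to the start.

Shape 5 is a rectangle drawn with `<rect>`. Its stroke #000000 means engrave at S348, F3849. After flipping Y the toolpath is (54.622,59.021) → (137.434,59.021) → (137.434,42.086) → (54.622,42.086) → (54.622,59.021), returning to the start.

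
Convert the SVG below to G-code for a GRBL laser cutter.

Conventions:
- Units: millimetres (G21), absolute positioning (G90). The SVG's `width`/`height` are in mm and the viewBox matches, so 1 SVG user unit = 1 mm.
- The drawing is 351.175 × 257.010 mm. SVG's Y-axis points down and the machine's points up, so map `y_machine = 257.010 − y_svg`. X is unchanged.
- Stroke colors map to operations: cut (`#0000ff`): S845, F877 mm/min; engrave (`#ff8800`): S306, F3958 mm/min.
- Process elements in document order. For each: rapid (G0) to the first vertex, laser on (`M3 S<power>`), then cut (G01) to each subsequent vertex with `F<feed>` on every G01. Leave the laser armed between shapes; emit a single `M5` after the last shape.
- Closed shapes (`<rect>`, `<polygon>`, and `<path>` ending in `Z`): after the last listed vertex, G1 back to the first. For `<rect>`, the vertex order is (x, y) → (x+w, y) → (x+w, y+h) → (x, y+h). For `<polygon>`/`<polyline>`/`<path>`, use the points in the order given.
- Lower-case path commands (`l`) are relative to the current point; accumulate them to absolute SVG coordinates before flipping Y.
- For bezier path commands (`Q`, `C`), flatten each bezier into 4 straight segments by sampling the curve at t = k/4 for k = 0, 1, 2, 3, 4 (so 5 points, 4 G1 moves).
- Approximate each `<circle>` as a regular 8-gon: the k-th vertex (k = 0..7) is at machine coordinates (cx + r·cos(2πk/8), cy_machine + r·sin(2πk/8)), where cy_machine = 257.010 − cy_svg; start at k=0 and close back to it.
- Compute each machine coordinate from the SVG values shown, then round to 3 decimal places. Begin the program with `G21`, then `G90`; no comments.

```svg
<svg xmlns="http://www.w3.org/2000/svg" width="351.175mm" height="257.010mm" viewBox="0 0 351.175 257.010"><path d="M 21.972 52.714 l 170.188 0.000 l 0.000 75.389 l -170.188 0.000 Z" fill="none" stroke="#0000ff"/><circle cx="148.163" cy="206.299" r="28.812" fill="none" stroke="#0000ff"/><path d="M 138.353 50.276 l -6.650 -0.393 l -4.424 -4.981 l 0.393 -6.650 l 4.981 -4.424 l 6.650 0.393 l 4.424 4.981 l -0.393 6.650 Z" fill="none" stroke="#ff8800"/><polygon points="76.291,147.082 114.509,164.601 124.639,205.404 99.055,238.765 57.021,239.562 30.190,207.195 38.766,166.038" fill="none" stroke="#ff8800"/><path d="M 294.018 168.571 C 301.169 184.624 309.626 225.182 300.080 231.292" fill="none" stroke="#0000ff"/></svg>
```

viewBox `0 0 351.175 257.010` with mm width/height → 1 unit = 1 mm. Flip: y_m = 257.010 − y_svg.

**Shape 1** — `<path>` rectangle, stroke `#0000ff` → cut (S845, F877). Machine vertices: (21.972,204.296) → (192.160,204.296) → (192.160,128.907) → (21.972,128.907) → (21.972,204.296). Closed: final G1 returns to the first vertex.

**Shape 2** — `<circle>` circle, stroke `#0000ff` → cut (S845, F877). Machine vertices: (176.975,50.711) → (168.536,71.084) → (148.163,79.523) → (127.790,71.084) → (119.351,50.711) → (127.790,30.338) → (148.163,21.899) → (168.536,30.338) → (176.975,50.711). Closed: final G1 returns to the first vertex.

**Shape 3** — `<path>` regular polygon, stroke `#ff8800` → engrave (S306, F3958). Machine vertices: (138.353,206.734) → (131.703,207.127) → (127.279,212.108) → (127.672,218.758) → (132.653,223.182) → (139.303,222.789) → (143.727,217.808) → (143.334,211.158) → (138.353,206.734). Closed: final G1 returns to the first vertex.

**Shape 4** — `<polygon>` regular polygon, stroke `#ff8800` → engrave (S306, F3958). Machine vertices: (76.291,109.928) → (114.509,92.409) → (124.639,51.606) → (99.055,18.245) → (57.021,17.448) → (30.190,49.815) → (38.766,90.972) → (76.291,109.928). Closed: final G1 returns to the first vertex.

**Shape 5** — `<path>` cubic bezier, stroke `#0000ff` → cut (S845, F877). Control points (SVG): P0=(294.018,168.571), P1=(301.169,184.624), P2=(309.626,225.182), P3=(300.080,231.292); sampled at t=k/4. Machine vertices: (294.018,88.439) → (299.324,72.726) → (303.310,53.350) → (304.166,35.838) → (300.080,25.718). Open path.

G21
G90
G0 X21.972 Y204.296
M3 S845
G01 X192.160 Y204.296 F877
G01 X192.160 Y128.907 F877
G01 X21.972 Y128.907 F877
G01 X21.972 Y204.296 F877
G0 X176.975 Y50.711
M3 S845
G01 X168.536 Y71.084 F877
G01 X148.163 Y79.523 F877
G01 X127.790 Y71.084 F877
G01 X119.351 Y50.711 F877
G01 X127.790 Y30.338 F877
G01 X148.163 Y21.899 F877
G01 X168.536 Y30.338 F877
G01 X176.975 Y50.711 F877
G0 X138.353 Y206.734
M3 S306
G01 X131.703 Y207.127 F3958
G01 X127.279 Y212.108 F3958
G01 X127.672 Y218.758 F3958
G01 X132.653 Y223.182 F3958
G01 X139.303 Y222.789 F3958
G01 X143.727 Y217.808 F3958
G01 X143.334 Y211.158 F3958
G01 X138.353 Y206.734 F3958
G0 X76.291 Y109.928
M3 S306
G01 X114.509 Y92.409 F3958
G01 X124.639 Y51.606 F3958
G01 X99.055 Y18.245 F3958
G01 X57.021 Y17.448 F3958
G01 X30.190 Y49.815 F3958
G01 X38.766 Y90.972 F3958
G01 X76.291 Y109.928 F3958
G0 X294.018 Y88.439
M3 S845
G01 X299.324 Y72.726 F877
G01 X303.310 Y53.350 F877
G01 X304.166 Y35.838 F877
G01 X300.080 Y25.718 F877
M5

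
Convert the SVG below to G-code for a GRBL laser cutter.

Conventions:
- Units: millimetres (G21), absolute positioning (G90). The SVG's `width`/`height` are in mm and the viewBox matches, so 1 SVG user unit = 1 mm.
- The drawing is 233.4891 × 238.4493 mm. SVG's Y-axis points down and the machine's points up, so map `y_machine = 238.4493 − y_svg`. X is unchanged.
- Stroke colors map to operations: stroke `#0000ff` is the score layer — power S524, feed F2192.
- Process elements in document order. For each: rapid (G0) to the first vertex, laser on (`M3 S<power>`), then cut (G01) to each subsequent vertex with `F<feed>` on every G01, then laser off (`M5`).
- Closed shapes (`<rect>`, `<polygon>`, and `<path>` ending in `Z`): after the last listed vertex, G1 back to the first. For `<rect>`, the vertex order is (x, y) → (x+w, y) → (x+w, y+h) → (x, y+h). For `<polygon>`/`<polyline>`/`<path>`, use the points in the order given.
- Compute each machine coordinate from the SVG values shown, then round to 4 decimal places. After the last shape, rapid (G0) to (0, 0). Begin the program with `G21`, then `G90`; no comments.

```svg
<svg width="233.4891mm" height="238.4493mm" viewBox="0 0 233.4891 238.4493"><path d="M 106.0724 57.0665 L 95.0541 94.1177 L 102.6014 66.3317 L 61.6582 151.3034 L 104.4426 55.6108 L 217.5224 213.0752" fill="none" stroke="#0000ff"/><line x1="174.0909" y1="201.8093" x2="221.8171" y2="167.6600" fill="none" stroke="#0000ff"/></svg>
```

Since the viewBox matches the mm dimensions, user units are millimetres directly. The only transform is the Y-flip y_m = 238.4493 − y_svg.

Shape 1 is a open polyline drawn with `<path>`. Its stroke #0000ff means score at S524, F2192. After flipping Y the toolpath is (106.0724,181.3828) → (95.0541,144.3316) → (102.6014,172.1176) → (61.6582,87.1459) → (104.4426,182.8385) → (217.5224,25.3741).

Shape 2 is a line segment drawn with `<line>`. Its stroke #0000ff means score at S524, F2192. After flipping Y the toolpath is (174.0909,36.6400) → (221.8171,70.7893).

G21
G90
G0 X106.0724 Y181.3828
M3 S524
G01 X95.0541 Y144.3316 F2192
G01 X102.6014 Y172.1176 F2192
G01 X61.6582 Y87.1459 F2192
G01 X104.4426 Y182.8385 F2192
G01 X217.5224 Y25.3741 F2192
M5
G0 X174.0909 Y36.6400
M3 S524
G01 X221.8171 Y70.7893 F2192
M5
G0 X0.0000 Y0.0000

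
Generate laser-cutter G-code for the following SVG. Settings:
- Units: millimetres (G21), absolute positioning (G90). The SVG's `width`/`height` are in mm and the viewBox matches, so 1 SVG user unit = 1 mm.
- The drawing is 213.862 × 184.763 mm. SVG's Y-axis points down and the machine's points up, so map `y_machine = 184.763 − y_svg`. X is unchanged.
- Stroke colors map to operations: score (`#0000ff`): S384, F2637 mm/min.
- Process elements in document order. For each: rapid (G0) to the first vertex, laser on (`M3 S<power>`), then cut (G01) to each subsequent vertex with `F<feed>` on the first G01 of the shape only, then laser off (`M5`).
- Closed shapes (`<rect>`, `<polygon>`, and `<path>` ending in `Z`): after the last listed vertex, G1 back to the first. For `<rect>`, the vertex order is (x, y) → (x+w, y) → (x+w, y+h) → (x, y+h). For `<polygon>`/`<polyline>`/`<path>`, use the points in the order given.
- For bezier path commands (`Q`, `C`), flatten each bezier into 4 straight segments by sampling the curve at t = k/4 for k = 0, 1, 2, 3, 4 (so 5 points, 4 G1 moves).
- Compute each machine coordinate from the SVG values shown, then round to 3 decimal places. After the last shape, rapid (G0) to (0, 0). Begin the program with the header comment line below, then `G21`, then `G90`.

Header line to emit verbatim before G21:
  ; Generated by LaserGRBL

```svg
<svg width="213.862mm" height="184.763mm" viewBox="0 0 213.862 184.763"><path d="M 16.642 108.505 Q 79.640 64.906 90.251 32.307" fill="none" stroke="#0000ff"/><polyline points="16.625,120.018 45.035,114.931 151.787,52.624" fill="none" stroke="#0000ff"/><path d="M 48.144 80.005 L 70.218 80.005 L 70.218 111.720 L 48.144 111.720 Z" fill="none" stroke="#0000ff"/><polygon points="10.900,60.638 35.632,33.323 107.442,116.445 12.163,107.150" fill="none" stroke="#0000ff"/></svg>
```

; Generated by LaserGRBL
G21
G90
G0 X16.642 Y76.258
M3 S384
G01 X44.867 Y97.370 F2637
G01 X66.543 Y117.107
G01 X81.671 Y135.469
G01 X90.251 Y152.456
M5
G0 X16.625 Y64.745
M3 S384
G01 X45.035 Y69.832 F2637
G01 X151.787 Y132.139
M5
G0 X48.144 Y104.758
M3 S384
G01 X70.218 Y104.758 F2637
G01 X70.218 Y73.043
G01 X48.144 Y73.043
G01 X48.144 Y104.758
M5
G0 X10.900 Y124.125
M3 S384
G01 X35.632 Y151.440 F2637
G01 X107.442 Y68.318
G01 X12.163 Y77.613
G01 X10.900 Y124.125
M5
G0 X0.000 Y0.000

viewBox `0 0 213.862 184.763` with mm width/height → 1 unit = 1 mm. Flip: y_m = 184.763 − y_svg.

**Shape 1** — `<path>` quadratic bezier, stroke `#0000ff` → score (S384, F2637). Control points (SVG): P0=(16.642,108.505), P1=(79.640,64.906), P2=(90.251,32.307); sampled at t=k/4. Machine vertices: (16.642,76.258) → (44.867,97.370) → (66.543,117.107) → (81.671,135.469) → (90.251,152.456). Open path.

**Shape 2** — `<polyline>` open polyline, stroke `#0000ff` → score (S384, F2637). Machine vertices: (16.625,64.745) → (45.035,69.832) → (151.787,132.139). Open path.

**Shape 3** — `<path>` rectangle, stroke `#0000ff` → score (S384, F2637). Machine vertices: (48.144,104.758) → (70.218,104.758) → (70.218,73.043) → (48.144,73.043) → (48.144,104.758). Closed: final G1 returns to the first vertex.

**Shape 4** — `<polygon>` closed polygon, stroke `#0000ff` → score (S384, F2637). Machine vertices: (10.900,124.125) → (35.632,151.440) → (107.442,68.318) → (12.163,77.613) → (10.900,124.125). Closed: final G1 returns to the first vertex.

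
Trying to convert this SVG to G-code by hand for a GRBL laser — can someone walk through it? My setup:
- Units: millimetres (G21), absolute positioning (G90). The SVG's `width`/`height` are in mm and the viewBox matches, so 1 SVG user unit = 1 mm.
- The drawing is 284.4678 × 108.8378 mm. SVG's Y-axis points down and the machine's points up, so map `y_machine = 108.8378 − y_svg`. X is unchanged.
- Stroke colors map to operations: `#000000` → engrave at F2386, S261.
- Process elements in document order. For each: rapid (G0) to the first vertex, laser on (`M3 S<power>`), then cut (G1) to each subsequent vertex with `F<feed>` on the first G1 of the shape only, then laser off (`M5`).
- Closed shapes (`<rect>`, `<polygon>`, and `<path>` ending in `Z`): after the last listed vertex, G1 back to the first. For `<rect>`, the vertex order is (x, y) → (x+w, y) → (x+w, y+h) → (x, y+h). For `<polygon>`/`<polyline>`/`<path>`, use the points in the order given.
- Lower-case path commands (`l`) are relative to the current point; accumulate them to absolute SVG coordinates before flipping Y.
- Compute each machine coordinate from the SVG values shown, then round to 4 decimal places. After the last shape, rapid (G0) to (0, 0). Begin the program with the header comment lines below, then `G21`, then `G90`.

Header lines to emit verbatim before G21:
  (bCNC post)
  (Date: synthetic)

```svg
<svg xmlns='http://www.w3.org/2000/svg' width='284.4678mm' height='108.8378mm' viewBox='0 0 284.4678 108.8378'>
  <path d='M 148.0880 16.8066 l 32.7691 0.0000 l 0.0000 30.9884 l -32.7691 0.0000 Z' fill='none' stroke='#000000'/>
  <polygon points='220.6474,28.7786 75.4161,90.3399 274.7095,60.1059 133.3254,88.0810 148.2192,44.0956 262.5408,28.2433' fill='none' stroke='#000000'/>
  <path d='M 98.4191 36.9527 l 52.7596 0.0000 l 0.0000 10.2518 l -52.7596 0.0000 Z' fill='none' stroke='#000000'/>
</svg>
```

(bCNC post)
(Date: synthetic)
G21
G90
G0 X148.0880 Y92.0312
M3 S261
G1 X180.8571 Y92.0312 F2386
G1 X180.8571 Y61.0428
G1 X148.0880 Y61.0428
G1 X148.0880 Y92.0312
M5
G0 X220.6474 Y80.0592
M3 S261
G1 X75.4161 Y18.4979 F2386
G1 X274.7095 Y48.7319
G1 X133.3254 Y20.7568
G1 X148.2192 Y64.7422
G1 X262.5408 Y80.5945
G1 X220.6474 Y80.0592
M5
G0 X98.4191 Y71.8851
M3 S261
G1 X151.1787 Y71.8851 F2386
G1 X151.1787 Y61.6333
G1 X98.4191 Y61.6333
G1 X98.4191 Y71.8851
M5
G0 X0.0000 Y0.0000

Since the viewBox matches the mm dimensions, user units are millimetres directly. The only transform is the Y-flip y_m = 108.8378 − y_svg.

Shape 1 is a rectangle drawn with `<path>`. Its stroke #000000 means engrave at S261, F2386. After flipping Y the toolpath is (148.0880,92.0312) → (180.8571,92.0312) → (180.8571,61.0428) → (148.0880,61.0428) → (148.0880,92.0312), returning to the start.

Shape 2 is a closed polygon drawn with `<polygon>`. Its stroke #000000 means engrave at S261, F2386. After flipping Y the toolpath is (220.6474,80.0592) → (75.4161,18.4979) → (274.7095,48.7319) → (133.3254,20.7568) → (148.2192,64.7422) → (262.5408,80.5945) → (220.6474,80.0592), returning to the start.

Shape 3 is a rectangle drawn with `<path>`. Its stroke #000000 means engrave at S261, F2386. After flipping Y the toolpath is (98.4191,71.8851) → (151.1787,71.8851) → (151.1787,61.6333) → (98.4191,61.6333) → (98.4191,71.8851), returning to the start.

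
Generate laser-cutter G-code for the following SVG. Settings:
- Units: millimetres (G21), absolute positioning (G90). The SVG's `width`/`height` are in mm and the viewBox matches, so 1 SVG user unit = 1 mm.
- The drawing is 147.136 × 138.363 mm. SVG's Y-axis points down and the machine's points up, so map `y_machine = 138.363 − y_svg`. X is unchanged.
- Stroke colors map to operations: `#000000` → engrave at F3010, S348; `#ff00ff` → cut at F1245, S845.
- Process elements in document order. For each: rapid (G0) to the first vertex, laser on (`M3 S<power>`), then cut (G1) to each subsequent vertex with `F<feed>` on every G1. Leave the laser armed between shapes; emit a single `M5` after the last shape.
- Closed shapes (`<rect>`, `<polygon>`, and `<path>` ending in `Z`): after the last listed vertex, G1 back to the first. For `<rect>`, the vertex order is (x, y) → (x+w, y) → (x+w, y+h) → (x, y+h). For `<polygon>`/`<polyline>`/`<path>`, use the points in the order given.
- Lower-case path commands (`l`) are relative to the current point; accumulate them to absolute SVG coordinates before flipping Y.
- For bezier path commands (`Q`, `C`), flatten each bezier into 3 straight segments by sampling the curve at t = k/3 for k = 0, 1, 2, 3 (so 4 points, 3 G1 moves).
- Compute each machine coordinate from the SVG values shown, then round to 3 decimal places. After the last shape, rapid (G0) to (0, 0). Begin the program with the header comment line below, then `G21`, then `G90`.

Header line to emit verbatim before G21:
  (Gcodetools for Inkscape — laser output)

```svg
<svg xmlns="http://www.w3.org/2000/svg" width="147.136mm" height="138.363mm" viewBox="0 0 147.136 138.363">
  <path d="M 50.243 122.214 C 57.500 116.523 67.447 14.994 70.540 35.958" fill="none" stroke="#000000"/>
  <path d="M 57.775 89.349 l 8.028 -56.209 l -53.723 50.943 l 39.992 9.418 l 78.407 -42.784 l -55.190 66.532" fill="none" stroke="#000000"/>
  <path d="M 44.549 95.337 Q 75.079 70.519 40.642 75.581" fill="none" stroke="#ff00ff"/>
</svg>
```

1 u = 1 mm; y_m = 138.363 − y.

[1] `<path>` cubic bezier, #000000→engrave S348 F3010: (50.243,16.149) → (58.043,45.700) → (65.516,90.624) → (70.540,102.405)

[2] `<path>` open polyline, #000000→engrave S348 F3010: (57.775,49.014) → (65.803,105.223) → (12.080,54.280) → (52.072,44.862) → (130.479,87.646) → (75.289,21.114)

[3] `<path>` quadratic bezier, #ff00ff→cut S845 F1245: (44.549,43.026) → (57.684,56.251) → (56.381,62.837) → (40.642,62.782)

(Gcodetools for Inkscape — laser output)
G21
G90
G0 X50.243 Y16.149
M3 S348
G1 X58.043 Y45.700 F3010
G1 X65.516 Y90.624 F3010
G1 X70.540 Y102.405 F3010
G0 X57.775 Y49.014
M3 S348
G1 X65.803 Y105.223 F3010
G1 X12.080 Y54.280 F3010
G1 X52.072 Y44.862 F3010
G1 X130.479 Y87.646 F3010
G1 X75.289 Y21.114 F3010
G0 X44.549 Y43.026
M3 S845
G1 X57.684 Y56.251 F1245
G1 X56.381 Y62.837 F1245
G1 X40.642 Y62.782 F1245
M5
G0 X0.000 Y0.000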